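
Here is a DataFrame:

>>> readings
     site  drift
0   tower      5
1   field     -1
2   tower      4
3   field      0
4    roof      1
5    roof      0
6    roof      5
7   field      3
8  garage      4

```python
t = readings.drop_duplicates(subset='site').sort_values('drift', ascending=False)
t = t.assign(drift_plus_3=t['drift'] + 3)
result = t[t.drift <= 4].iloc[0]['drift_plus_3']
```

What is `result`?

drop duplicate site (keep=first):
     site  drift
0   tower      5
1   field     -1
4    roof      1
8  garage      4
sort by drift descending:
     site  drift
0   tower      5
8  garage      4
4    roof      1
1   field     -1
add column drift_plus_3 = t['drift'] + 3:
     site  drift  drift_plus_3
0   tower      5             8
8  garage      4             7
4    roof      1             4
1   field     -1             2
filter rows where drift <= 4:
     site  drift  drift_plus_3
8  garage      4             7
4    roof      1             4
1   field     -1             2
Finally, value at position 0, column 'drift_plus_3' = 7.

7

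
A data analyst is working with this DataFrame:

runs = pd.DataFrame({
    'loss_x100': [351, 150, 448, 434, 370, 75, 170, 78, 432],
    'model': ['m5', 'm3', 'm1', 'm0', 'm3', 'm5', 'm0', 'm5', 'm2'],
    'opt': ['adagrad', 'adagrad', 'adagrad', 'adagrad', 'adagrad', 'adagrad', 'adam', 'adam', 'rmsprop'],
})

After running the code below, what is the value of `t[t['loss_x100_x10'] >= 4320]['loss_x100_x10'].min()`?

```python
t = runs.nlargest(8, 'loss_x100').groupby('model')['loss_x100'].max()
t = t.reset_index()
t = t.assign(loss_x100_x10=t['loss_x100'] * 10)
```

take 8 rows with largest loss_x100:
   loss_x100 model      opt
2        448    m1  adagrad
3        434    m0  adagrad
8        432    m2  rmsprop
4        370    m3  adagrad
0        351    m5  adagrad
6        170    m0     adam
1        150    m3  adagrad
7         78    m5     adam
group by model, max of loss_x100:
model
m0    434
m1    448
m2    432
m3    370
m5    351
Name: loss_x100, dtype: int64
reset_index():
  model  loss_x100
0    m0        434
1    m1        448
2    m2        432
3    m3        370
4    m5        351
add column loss_x100_x10 = t['loss_x100'] * 10:
  model  loss_x100  loss_x100_x10
0    m0        434           4340
1    m1        448           4480
2    m2        432           4320
3    m3        370           3700
4    m5        351           3510
filter rows where loss_x100_x10 >= 4320:
  model  loss_x100  loss_x100_x10
0    m0        434           4340
1    m1        448           4480
2    m2        432           4320

4320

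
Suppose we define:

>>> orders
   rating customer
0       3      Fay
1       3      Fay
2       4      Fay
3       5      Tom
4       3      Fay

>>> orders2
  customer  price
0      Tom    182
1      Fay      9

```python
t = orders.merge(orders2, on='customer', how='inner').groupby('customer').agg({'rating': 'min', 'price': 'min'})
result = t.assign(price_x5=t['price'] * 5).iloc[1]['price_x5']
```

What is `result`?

merge on 'customer' (how='inner') → 5 rows:
   rating customer  price
0       3      Fay      9
1       3      Fay      9
2       4      Fay      9
3       5      Tom    182
4       3      Fay      9
group by customer: min(rating), min(price):
          rating  price
customer               
Fay            3      9
Tom            5    182
add column price_x5 = t['price'] * 5:
          rating  price  price_x5
customer                         
Fay            3      9        45
Tom            5    182       910
Taking the value at position 1, column 'price_x5' gives 910.

910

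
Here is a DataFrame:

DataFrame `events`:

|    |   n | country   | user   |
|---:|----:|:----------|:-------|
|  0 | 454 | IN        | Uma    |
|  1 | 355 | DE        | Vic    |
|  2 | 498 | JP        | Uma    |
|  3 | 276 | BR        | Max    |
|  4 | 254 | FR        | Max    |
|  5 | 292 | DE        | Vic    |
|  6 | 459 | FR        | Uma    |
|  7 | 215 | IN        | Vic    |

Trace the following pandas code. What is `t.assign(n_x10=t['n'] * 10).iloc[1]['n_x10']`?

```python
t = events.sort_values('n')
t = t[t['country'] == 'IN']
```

sort by n:
     n country user
7  215      IN  Vic
4  254      FR  Max
3  276      BR  Max
5  292      DE  Vic
1  355      DE  Vic
0  454      IN  Uma
6  459      FR  Uma
2  498      JP  Uma
filter rows where country == 'IN':
     n country user
7  215      IN  Vic
0  454      IN  Uma
add column n_x10 = t['n'] * 10:
     n country user  n_x10
7  215      IN  Vic   2150
0  454      IN  Uma   4540
Finally, value at position 1, column 'n_x10' = 4540.

4540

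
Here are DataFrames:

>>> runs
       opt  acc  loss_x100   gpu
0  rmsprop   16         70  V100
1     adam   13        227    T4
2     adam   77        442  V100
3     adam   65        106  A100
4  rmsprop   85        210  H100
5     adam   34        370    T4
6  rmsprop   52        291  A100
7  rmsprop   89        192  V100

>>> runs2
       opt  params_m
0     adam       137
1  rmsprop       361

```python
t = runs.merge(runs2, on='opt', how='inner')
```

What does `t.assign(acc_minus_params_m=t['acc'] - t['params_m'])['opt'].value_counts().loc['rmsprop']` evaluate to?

merge on 'opt' (how='inner') → 8 rows:
       opt  acc  loss_x100   gpu  params_m
0  rmsprop   16         70  V100       361
1     adam   13        227    T4       137
2     adam   77        442  V100       137
3     adam   65        106  A100       137
4  rmsprop   85        210  H100       361
5     adam   34        370    T4       137
6  rmsprop   52        291  A100       361
7  rmsprop   89        192  V100       361
add column acc_minus_params_m = t['acc'] - t['params_m']:
       opt  acc  loss_x100   gpu  params_m  acc_minus_params_m
0  rmsprop   16         70  V100       361                -345
1     adam   13        227    T4       137                -124
2     adam   77        442  V100       137                 -60
3     adam   65        106  A100       137                 -72
4  rmsprop   85        210  H100       361                -276
5     adam   34        370    T4       137                -103
6  rmsprop   52        291  A100       361                -309
7  rmsprop   89        192  V100       361                -272
value_counts of opt:
opt
rmsprop    4
adam       4
Name: count, dtype: int64
Hence 4.

4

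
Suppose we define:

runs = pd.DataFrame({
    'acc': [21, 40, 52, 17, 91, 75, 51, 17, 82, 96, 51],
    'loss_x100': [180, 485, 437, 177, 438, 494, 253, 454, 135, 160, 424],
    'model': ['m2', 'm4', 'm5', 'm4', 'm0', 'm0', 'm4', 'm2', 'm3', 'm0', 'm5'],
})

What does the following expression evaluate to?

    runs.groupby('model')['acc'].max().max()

96

group by model, max of acc:
model
m0    96
m2    21
m3    82
m4    51
m5    52
Name: acc, dtype: int64
max of the resulting series → 96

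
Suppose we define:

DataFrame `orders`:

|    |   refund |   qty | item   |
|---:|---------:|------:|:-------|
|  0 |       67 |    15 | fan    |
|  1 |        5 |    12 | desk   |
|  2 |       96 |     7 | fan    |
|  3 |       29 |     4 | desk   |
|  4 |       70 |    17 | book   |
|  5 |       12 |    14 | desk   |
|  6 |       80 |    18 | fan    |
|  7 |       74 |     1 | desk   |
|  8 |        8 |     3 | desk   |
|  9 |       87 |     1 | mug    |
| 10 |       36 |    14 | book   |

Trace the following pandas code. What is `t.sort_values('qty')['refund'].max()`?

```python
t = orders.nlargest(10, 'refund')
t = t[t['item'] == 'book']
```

70

take 10 rows with largest refund:
    refund  qty  item
2       96    7   fan
9       87    1   mug
6       80   18   fan
7       74    1  desk
4       70   17  book
0       67   15   fan
10      36   14  book
3       29    4  desk
5       12   14  desk
8        8    3  desk
filter rows where item == 'book':
    refund  qty  item
4       70   17  book
10      36   14  book
sort by qty:
    refund  qty  item
10      36   14  book
4       70   17  book
Then the max of column 'refund': 70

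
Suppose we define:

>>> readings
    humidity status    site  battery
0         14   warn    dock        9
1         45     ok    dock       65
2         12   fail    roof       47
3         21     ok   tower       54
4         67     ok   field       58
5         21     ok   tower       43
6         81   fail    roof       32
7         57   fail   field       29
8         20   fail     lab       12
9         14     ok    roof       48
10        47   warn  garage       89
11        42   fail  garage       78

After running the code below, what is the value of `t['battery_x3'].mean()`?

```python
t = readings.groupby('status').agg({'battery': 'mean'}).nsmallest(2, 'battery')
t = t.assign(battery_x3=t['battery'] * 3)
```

132.9

group by status, mean of battery:
        battery
status         
fail       39.6
ok         53.6
warn       49.0
take 2 rows with smallest battery:
        battery
status         
fail       39.6
warn       49.0
add column battery_x3 = t['battery'] * 3:
        battery  battery_x3
status                     
fail       39.6       118.8
warn       49.0       147.0
Finally, mean of column 'battery_x3' = 132.9.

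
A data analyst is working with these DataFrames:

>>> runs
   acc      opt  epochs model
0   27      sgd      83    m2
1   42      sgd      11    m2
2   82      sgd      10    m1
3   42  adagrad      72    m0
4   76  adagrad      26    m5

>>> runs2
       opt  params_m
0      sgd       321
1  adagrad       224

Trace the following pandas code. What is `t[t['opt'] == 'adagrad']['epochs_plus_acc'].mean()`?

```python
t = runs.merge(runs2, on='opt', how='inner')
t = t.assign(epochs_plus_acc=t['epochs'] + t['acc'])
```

merge on 'opt' (how='inner') → 5 rows:
   acc      opt  epochs model  params_m
0   27      sgd      83    m2       321
1   42      sgd      11    m2       321
2   82      sgd      10    m1       321
3   42  adagrad      72    m0       224
4   76  adagrad      26    m5       224
add column epochs_plus_acc = t['epochs'] + t['acc']:
   acc      opt  epochs model  params_m  epochs_plus_acc
0   27      sgd      83    m2       321              110
1   42      sgd      11    m2       321               53
2   82      sgd      10    m1       321               92
3   42  adagrad      72    m0       224              114
4   76  adagrad      26    m5       224              102
filter rows where opt == 'adagrad':
   acc      opt  epochs model  params_m  epochs_plus_acc
3   42  adagrad      72    m0       224              114
4   76  adagrad      26    m5       224              102
So mean() = 108.0.

108.0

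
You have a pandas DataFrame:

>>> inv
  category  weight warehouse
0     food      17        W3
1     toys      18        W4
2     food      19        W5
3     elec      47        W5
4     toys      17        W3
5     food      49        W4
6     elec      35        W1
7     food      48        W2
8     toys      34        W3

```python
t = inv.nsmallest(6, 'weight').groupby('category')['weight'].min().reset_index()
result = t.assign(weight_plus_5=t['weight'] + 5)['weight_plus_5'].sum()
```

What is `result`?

take 6 rows with smallest weight:
  category  weight warehouse
0     food      17        W3
4     toys      17        W3
1     toys      18        W4
2     food      19        W5
8     toys      34        W3
6     elec      35        W1
group by category, min of weight:
category
elec    35
food    17
toys    17
Name: weight, dtype: int64
reset_index():
  category  weight
0     elec      35
1     food      17
2     toys      17
add column weight_plus_5 = t['weight'] + 5:
  category  weight  weight_plus_5
0     elec      35             40
1     food      17             22
2     toys      17             22

84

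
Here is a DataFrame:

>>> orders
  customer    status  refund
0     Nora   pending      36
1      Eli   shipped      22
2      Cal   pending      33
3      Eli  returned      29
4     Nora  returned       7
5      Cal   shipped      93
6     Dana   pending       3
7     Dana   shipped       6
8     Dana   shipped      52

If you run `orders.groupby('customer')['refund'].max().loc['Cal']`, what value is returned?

93

group by customer, max of refund:
customer
Cal     93
Dana    52
Eli     29
Nora    36
Name: refund, dtype: int64
The value at index 'Cal' is 93.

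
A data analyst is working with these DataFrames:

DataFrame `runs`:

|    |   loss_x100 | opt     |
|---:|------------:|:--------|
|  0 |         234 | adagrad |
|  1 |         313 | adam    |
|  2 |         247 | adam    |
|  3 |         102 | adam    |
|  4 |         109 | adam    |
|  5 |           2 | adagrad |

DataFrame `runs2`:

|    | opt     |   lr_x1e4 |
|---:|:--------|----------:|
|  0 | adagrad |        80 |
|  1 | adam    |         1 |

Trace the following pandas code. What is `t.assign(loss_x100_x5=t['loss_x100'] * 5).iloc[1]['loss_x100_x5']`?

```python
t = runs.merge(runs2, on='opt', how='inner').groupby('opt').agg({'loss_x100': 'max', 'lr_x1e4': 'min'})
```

1565

merge on 'opt' (how='inner') → 6 rows:
   loss_x100      opt  lr_x1e4
0        234  adagrad       80
1        313     adam        1
2        247     adam        1
3        102     adam        1
4        109     adam        1
5          2  adagrad       80
group by opt: max(loss_x100), min(lr_x1e4):
         loss_x100  lr_x1e4
opt                        
adagrad        234       80
adam           313        1
add column loss_x100_x5 = t['loss_x100'] * 5:
         loss_x100  lr_x1e4  loss_x100_x5
opt                                      
adagrad        234       80          1170
adam           313        1          1565
So iloc[1]['loss_x100_x5'] = 1565.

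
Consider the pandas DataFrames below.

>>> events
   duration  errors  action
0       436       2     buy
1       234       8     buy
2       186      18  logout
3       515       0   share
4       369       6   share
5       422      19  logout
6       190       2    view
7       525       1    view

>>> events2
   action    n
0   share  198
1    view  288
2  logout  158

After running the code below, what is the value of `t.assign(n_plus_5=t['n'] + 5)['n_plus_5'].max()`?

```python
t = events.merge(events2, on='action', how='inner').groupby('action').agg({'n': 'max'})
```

merge on 'action' (how='inner') → 6 rows:
   duration  errors  action    n
0       186      18  logout  158
1       515       0   share  198
2       369       6   share  198
3       422      19  logout  158
4       190       2    view  288
5       525       1    view  288
group by action, max of n:
          n
action     
logout  158
share   198
view    288
add column n_plus_5 = t['n'] + 5:
          n  n_plus_5
action               
logout  158       163
share   198       203
view    288       293
max of column 'n_plus_5' → 293

293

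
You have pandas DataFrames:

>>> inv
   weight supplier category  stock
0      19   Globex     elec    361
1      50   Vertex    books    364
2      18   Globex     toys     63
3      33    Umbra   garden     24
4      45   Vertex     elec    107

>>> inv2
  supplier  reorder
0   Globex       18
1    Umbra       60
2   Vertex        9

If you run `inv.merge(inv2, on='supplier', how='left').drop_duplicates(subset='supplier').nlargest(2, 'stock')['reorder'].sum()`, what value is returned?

merge on 'supplier' (how='left') → 5 rows:
   weight supplier category  stock  reorder
0      19   Globex     elec    361       18
1      50   Vertex    books    364        9
2      18   Globex     toys     63       18
3      33    Umbra   garden     24       60
4      45   Vertex     elec    107        9
drop duplicate supplier (keep=first):
   weight supplier category  stock  reorder
0      19   Globex     elec    361       18
1      50   Vertex    books    364        9
3      33    Umbra   garden     24       60
take 2 rows with largest stock:
   weight supplier category  stock  reorder
1      50   Vertex    books    364        9
0      19   Globex     elec    361       18

27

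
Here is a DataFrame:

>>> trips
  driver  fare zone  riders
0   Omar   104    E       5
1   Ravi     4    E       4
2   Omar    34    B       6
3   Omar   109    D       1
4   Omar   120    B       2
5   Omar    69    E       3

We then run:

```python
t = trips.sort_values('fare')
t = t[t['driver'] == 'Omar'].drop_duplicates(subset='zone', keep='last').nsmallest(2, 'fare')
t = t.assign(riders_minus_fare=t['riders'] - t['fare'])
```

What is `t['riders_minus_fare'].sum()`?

sort by fare:
  driver  fare zone  riders
1   Ravi     4    E       4
2   Omar    34    B       6
5   Omar    69    E       3
0   Omar   104    E       5
3   Omar   109    D       1
4   Omar   120    B       2
filter rows where driver == 'Omar':
  driver  fare zone  riders
2   Omar    34    B       6
5   Omar    69    E       3
0   Omar   104    E       5
3   Omar   109    D       1
4   Omar   120    B       2
drop duplicate zone (keep=last):
  driver  fare zone  riders
0   Omar   104    E       5
3   Omar   109    D       1
4   Omar   120    B       2
take 2 rows with smallest fare:
  driver  fare zone  riders
0   Omar   104    E       5
3   Omar   109    D       1
add column riders_minus_fare = t['riders'] - t['fare']:
  driver  fare zone  riders  riders_minus_fare
0   Omar   104    E       5                -99
3   Omar   109    D       1               -108
The sum of column 'riders_minus_fare' is -207.

-207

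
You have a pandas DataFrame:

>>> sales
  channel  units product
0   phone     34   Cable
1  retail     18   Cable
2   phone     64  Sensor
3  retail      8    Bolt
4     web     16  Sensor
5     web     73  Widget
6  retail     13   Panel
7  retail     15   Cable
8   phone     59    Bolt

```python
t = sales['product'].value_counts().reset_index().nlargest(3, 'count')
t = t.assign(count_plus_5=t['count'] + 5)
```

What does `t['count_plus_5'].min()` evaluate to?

7

value_counts of product:
product
Cable     3
Sensor    2
Bolt      2
Widget    1
Panel     1
Name: count, dtype: int64
reset_index():
  product  count
0   Cable      3
1  Sensor      2
2    Bolt      2
3  Widget      1
4   Panel      1
take 3 rows with largest count:
  product  count
0   Cable      3
1  Sensor      2
2    Bolt      2
add column count_plus_5 = t['count'] + 5:
  product  count  count_plus_5
0   Cable      3             8
1  Sensor      2             7
2    Bolt      2             7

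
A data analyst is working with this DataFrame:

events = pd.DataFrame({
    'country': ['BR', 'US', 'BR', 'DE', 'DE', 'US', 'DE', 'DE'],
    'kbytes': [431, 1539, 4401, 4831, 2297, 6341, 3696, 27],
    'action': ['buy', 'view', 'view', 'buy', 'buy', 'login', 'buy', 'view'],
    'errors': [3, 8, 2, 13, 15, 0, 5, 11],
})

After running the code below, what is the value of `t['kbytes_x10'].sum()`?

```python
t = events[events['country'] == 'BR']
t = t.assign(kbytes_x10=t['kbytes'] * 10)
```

filter rows where country == 'BR':
  country  kbytes action  errors
0      BR     431    buy       3
2      BR    4401   view       2
add column kbytes_x10 = t['kbytes'] * 10:
  country  kbytes action  errors  kbytes_x10
0      BR     431    buy       3        4310
2      BR    4401   view       2       44010
So sum() = 48320.

48320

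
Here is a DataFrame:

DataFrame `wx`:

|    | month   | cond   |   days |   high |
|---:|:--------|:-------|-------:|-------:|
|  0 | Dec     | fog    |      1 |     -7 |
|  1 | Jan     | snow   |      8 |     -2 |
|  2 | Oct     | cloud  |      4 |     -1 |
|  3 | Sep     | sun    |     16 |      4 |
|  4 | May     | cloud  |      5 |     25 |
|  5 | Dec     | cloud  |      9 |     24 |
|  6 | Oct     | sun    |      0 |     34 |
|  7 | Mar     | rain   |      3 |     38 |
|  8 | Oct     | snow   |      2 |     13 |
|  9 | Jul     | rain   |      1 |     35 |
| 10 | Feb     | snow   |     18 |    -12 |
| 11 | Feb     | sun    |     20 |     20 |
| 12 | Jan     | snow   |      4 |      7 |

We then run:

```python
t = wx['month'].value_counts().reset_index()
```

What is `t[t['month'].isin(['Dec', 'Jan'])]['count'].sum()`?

value_counts of month:
month
Oct    3
Dec    2
Jan    2
Feb    2
Sep    1
May    1
Mar    1
Jul    1
Name: count, dtype: int64
reset_index():
  month  count
0   Oct      3
1   Dec      2
2   Jan      2
3   Feb      2
4   Sep      1
5   May      1
6   Mar      1
7   Jul      1
filter rows where month in ['Dec', 'Jan']:
  month  count
1   Dec      2
2   Jan      2

4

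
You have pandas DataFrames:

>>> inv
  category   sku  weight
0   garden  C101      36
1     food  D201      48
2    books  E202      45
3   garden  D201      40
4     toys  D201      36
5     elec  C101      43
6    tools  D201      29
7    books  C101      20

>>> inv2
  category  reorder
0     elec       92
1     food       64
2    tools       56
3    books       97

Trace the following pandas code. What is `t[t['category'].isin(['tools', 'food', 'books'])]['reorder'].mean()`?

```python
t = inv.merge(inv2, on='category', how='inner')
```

merge on 'category' (how='inner') → 5 rows:
  category   sku  weight  reorder
0     food  D201      48       64
1    books  E202      45       97
2     elec  C101      43       92
3    tools  D201      29       56
4    books  C101      20       97
filter rows where category in ['tools', 'food', 'books']:
  category   sku  weight  reorder
0     food  D201      48       64
1    books  E202      45       97
3    tools  D201      29       56
4    books  C101      20       97
Finally, mean of column 'reorder' = 78.5.

78.5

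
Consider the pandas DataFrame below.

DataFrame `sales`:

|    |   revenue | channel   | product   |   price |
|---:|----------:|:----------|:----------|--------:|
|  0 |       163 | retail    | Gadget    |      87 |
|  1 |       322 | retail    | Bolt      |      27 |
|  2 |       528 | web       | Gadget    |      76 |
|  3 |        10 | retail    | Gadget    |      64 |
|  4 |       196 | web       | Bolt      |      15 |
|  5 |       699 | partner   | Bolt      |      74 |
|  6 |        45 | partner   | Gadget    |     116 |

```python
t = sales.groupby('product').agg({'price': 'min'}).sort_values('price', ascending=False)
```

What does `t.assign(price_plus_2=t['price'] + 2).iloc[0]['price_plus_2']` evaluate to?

66

group by product, min of price:
         price
product       
Bolt        15
Gadget      64
sort by price descending:
         price
product       
Gadget      64
Bolt        15
add column price_plus_2 = t['price'] + 2:
         price  price_plus_2
product                     
Gadget      64            66
Bolt        15            17
Hence 66.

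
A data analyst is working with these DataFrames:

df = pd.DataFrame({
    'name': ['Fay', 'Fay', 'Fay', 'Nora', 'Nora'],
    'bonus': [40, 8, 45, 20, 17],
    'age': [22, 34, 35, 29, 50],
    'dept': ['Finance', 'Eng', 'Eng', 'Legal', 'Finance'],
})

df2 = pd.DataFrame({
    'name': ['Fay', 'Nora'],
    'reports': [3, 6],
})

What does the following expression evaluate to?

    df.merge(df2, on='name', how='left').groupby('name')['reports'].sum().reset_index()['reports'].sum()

21

merge on 'name' (how='left') → 5 rows:
   name  bonus  age     dept  reports
0   Fay     40   22  Finance        3
1   Fay      8   34      Eng        3
2   Fay     45   35      Eng        3
3  Nora     20   29    Legal        6
4  Nora     17   50  Finance        6
group by name, sum of reports:
name
Fay      9
Nora    12
Name: reports, dtype: int64
reset_index():
   name  reports
0   Fay        9
1  Nora       12
The sum of column 'reports' is 21.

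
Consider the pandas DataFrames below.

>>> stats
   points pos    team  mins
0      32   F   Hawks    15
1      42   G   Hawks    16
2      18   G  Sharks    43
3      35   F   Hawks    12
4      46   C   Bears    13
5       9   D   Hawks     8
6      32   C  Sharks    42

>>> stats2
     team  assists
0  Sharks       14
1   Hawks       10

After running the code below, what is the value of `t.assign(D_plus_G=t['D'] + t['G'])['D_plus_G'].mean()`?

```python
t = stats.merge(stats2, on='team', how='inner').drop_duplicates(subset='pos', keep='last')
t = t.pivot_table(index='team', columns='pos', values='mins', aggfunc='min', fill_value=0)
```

25.5

merge on 'team' (how='inner') → 6 rows:
   points pos    team  mins  assists
0      32   F   Hawks    15       10
1      42   G   Hawks    16       10
2      18   G  Sharks    43       14
3      35   F   Hawks    12       10
4       9   D   Hawks     8       10
5      32   C  Sharks    42       14
drop duplicate pos (keep=last):
   points pos    team  mins  assists
2      18   G  Sharks    43       14
3      35   F   Hawks    12       10
4       9   D   Hawks     8       10
5      32   C  Sharks    42       14
pivot: rows=team, cols=pos, min(mins):
pos      C  D   F   G
team                 
Hawks    0  8  12   0
Sharks  42  0   0  43
add column D_plus_G = t['D'] + t['G']:
pos      C  D   F   G  D_plus_G
team                           
Hawks    0  8  12   0         8
Sharks  42  0   0  43        43
The mean of column 'D_plus_G' is 25.5.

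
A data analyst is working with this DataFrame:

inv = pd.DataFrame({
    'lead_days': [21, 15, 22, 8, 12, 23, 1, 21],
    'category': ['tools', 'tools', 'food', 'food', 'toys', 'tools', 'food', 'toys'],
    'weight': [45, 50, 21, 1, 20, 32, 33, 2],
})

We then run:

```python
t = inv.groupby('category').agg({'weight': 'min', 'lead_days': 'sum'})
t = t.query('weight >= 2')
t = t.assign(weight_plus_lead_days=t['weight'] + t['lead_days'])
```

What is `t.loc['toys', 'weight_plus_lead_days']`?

35

group by category: min(weight), sum(lead_days):
          weight  lead_days
category                   
food           1         31
tools         32         59
toys           2         33
filter rows where weight >= 2:
          weight  lead_days
category                   
tools         32         59
toys           2         33
add column weight_plus_lead_days = t['weight'] + t['lead_days']:
          weight  lead_days  weight_plus_lead_days
category                                          
tools         32         59                     91
toys           2         33                     35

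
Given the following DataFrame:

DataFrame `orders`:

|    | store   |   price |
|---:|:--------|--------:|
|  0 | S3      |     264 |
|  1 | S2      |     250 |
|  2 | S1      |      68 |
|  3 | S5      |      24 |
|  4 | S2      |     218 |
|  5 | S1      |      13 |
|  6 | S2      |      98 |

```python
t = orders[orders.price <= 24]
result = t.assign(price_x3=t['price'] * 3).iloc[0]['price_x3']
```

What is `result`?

filter rows where price <= 24:
  store  price
3    S5     24
5    S1     13
add column price_x3 = t['price'] * 3:
  store  price  price_x3
3    S5     24        72
5    S1     13        39
Reading off the value at position 0, column 'price_x3', we get 72.

72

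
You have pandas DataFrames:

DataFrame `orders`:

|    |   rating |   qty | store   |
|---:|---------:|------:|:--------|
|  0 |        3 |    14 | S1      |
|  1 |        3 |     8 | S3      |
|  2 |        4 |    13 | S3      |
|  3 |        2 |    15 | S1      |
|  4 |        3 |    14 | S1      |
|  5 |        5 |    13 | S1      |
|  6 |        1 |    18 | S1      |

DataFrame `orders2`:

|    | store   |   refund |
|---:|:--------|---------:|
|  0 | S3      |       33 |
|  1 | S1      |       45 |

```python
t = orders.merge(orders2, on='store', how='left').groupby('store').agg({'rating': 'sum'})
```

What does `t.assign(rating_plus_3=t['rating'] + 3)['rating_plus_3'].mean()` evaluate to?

13.5

merge on 'store' (how='left') → 7 rows:
   rating  qty store  refund
0       3   14    S1      45
1       3    8    S3      33
2       4   13    S3      33
3       2   15    S1      45
4       3   14    S1      45
5       5   13    S1      45
6       1   18    S1      45
group by store, sum of rating:
       rating
store        
S1         14
S3          7
add column rating_plus_3 = t['rating'] + 3:
       rating  rating_plus_3
store                       
S1         14             17
S3          7             10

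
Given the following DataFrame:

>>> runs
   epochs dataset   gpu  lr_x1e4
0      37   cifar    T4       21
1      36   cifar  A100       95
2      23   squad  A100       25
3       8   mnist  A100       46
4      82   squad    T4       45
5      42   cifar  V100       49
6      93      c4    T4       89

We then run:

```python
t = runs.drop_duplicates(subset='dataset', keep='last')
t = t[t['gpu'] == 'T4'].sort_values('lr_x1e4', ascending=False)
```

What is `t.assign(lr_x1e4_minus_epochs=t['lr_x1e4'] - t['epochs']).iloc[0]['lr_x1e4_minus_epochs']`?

drop duplicate dataset (keep=last):
   epochs dataset   gpu  lr_x1e4
3       8   mnist  A100       46
4      82   squad    T4       45
5      42   cifar  V100       49
6      93      c4    T4       89
filter rows where gpu == 'T4':
   epochs dataset gpu  lr_x1e4
4      82   squad  T4       45
6      93      c4  T4       89
sort by lr_x1e4 descending:
   epochs dataset gpu  lr_x1e4
6      93      c4  T4       89
4      82   squad  T4       45
add column lr_x1e4_minus_epochs = t['lr_x1e4'] - t['epochs']:
   epochs dataset gpu  lr_x1e4  lr_x1e4_minus_epochs
6      93      c4  T4       89                    -4
4      82   squad  T4       45                   -37

-4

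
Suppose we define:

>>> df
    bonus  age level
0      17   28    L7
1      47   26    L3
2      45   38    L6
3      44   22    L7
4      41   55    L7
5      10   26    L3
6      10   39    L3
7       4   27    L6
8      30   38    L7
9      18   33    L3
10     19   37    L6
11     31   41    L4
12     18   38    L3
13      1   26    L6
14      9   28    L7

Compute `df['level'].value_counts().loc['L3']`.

value_counts of level:
level
L7    5
L3    5
L6    4
L4    1
Name: count, dtype: int64
Reading off the value at index 'L3', we get 5.

5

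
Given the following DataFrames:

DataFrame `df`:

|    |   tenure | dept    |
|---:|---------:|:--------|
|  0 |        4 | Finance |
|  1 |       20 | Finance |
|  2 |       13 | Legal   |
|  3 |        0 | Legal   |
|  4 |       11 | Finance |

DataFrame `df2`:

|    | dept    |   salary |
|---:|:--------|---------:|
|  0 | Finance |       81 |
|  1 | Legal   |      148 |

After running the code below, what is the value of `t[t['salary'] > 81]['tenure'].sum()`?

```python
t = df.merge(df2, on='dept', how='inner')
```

merge on 'dept' (how='inner') → 5 rows:
   tenure     dept  salary
0       4  Finance      81
1      20  Finance      81
2      13    Legal     148
3       0    Legal     148
4      11  Finance      81
filter rows where salary > 81:
   tenure   dept  salary
2      13  Legal     148
3       0  Legal     148
Reading off the sum of column 'tenure', we get 13.

13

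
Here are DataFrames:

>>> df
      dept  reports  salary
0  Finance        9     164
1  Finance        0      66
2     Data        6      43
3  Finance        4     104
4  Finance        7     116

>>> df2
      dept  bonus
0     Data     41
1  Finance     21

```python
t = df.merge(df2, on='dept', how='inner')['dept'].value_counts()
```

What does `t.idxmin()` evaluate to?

merge on 'dept' (how='inner') → 5 rows:
      dept  reports  salary  bonus
0  Finance        9     164     21
1  Finance        0      66     21
2     Data        6      43     41
3  Finance        4     104     21
4  Finance        7     116     21
value_counts of dept:
dept
Finance    4
Data       1
Name: count, dtype: int64
Taking the label with the smallest value gives Data.

Data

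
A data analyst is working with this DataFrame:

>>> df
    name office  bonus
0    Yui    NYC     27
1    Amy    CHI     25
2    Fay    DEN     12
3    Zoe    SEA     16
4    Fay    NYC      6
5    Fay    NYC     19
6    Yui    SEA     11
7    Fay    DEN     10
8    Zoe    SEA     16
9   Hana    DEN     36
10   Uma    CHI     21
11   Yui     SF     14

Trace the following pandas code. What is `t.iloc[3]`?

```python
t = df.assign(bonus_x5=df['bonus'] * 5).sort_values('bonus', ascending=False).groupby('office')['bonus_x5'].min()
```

55

add column bonus_x5 = df['bonus'] * 5:
    name office  bonus  bonus_x5
0    Yui    NYC     27       135
1    Amy    CHI     25       125
2    Fay    DEN     12        60
3    Zoe    SEA     16        80
4    Fay    NYC      6        30
5    Fay    NYC     19        95
6    Yui    SEA     11        55
7    Fay    DEN     10        50
8    Zoe    SEA     16        80
9   Hana    DEN     36       180
10   Uma    CHI     21       105
11   Yui     SF     14        70
sort by bonus descending:
    name office  bonus  bonus_x5
9   Hana    DEN     36       180
0    Yui    NYC     27       135
1    Amy    CHI     25       125
10   Uma    CHI     21       105
5    Fay    NYC     19        95
3    Zoe    SEA     16        80
8    Zoe    SEA     16        80
11   Yui     SF     14        70
2    Fay    DEN     12        60
6    Yui    SEA     11        55
7    Fay    DEN     10        50
4    Fay    NYC      6        30
group by office, min of bonus_x5:
office
CHI    105
DEN     50
NYC     30
SEA     55
SF      70
Name: bonus_x5, dtype: int64
value at position 3 → 55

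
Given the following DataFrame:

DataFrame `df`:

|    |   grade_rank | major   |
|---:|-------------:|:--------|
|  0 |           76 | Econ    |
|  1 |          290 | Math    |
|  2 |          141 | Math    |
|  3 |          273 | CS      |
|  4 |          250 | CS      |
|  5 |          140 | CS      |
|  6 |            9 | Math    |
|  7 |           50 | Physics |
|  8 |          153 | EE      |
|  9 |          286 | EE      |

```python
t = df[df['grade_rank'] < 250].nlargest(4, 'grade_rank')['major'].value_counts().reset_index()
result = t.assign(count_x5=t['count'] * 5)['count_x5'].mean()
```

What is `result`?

filter rows where grade_rank < 250:
   grade_rank    major
0          76     Econ
2         141     Math
5         140       CS
6           9     Math
7          50  Physics
8         153       EE
take 4 rows with largest grade_rank:
   grade_rank major
8         153    EE
2         141  Math
5         140    CS
0          76  Econ
value_counts of major:
major
EE      1
Math    1
CS      1
Econ    1
Name: count, dtype: int64
reset_index():
  major  count
0    EE      1
1  Math      1
2    CS      1
3  Econ      1
add column count_x5 = t['count'] * 5:
  major  count  count_x5
0    EE      1         5
1  Math      1         5
2    CS      1         5
3  Econ      1         5
Hence 5.0.

5.0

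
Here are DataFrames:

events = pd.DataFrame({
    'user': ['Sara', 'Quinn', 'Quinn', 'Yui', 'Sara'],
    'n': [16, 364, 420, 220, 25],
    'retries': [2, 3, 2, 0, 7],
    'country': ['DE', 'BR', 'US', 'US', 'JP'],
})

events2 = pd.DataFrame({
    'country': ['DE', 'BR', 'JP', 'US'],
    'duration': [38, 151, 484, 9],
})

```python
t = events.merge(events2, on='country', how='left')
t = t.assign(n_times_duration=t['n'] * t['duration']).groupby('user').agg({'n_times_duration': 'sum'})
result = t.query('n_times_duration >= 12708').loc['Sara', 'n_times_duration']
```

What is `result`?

merge on 'country' (how='left') → 5 rows:
    user    n  retries country  duration
0   Sara   16        2      DE        38
1  Quinn  364        3      BR       151
2  Quinn  420        2      US         9
3    Yui  220        0      US         9
4   Sara   25        7      JP       484
add column n_times_duration = t['n'] * t['duration']:
    user    n  retries country  duration  n_times_duration
0   Sara   16        2      DE        38               608
1  Quinn  364        3      BR       151             54964
2  Quinn  420        2      US         9              3780
3    Yui  220        0      US         9              1980
4   Sara   25        7      JP       484             12100
group by user, sum of n_times_duration:
       n_times_duration
user                   
Quinn             58744
Sara              12708
Yui                1980
filter rows where n_times_duration >= 12708:
       n_times_duration
user                   
Quinn             58744
Sara              12708
So loc['Sara', 'n_times_duration'] = 12708.

12708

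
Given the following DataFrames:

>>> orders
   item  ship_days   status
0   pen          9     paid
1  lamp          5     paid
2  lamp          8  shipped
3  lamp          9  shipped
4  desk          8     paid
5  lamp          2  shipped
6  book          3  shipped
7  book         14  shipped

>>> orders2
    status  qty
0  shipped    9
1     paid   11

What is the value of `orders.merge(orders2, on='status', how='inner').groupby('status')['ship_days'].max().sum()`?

merge on 'status' (how='inner') → 8 rows:
   item  ship_days   status  qty
0   pen          9     paid   11
1  lamp          5     paid   11
2  lamp          8  shipped    9
3  lamp          9  shipped    9
4  desk          8     paid   11
5  lamp          2  shipped    9
6  book          3  shipped    9
7  book         14  shipped    9
group by status, max of ship_days:
status
paid        9
shipped    14
Name: ship_days, dtype: int64
Then the sum of the resulting series: 23

23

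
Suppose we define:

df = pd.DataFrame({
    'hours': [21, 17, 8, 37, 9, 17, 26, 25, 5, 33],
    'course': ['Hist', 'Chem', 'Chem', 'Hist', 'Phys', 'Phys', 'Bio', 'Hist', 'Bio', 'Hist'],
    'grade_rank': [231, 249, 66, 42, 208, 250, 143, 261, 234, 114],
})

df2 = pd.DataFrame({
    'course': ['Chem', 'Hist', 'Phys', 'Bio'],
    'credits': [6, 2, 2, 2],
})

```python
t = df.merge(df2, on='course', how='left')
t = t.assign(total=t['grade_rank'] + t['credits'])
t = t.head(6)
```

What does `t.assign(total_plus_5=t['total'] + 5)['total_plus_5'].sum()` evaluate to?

1096

merge on 'course' (how='left') → 10 rows:
   hours course  grade_rank  credits
0     21   Hist         231        2
1     17   Chem         249        6
2      8   Chem          66        6
3     37   Hist          42        2
4      9   Phys         208        2
5     17   Phys         250        2
6     26    Bio         143        2
7     25   Hist         261        2
8      5    Bio         234        2
9     33   Hist         114        2
add column total = t['grade_rank'] + t['credits']:
   hours course  grade_rank  credits  total
0     21   Hist         231        2    233
1     17   Chem         249        6    255
2      8   Chem          66        6     72
3     37   Hist          42        2     44
4      9   Phys         208        2    210
5     17   Phys         250        2    252
6     26    Bio         143        2    145
7     25   Hist         261        2    263
8      5    Bio         234        2    236
9     33   Hist         114        2    116
take first 6 rows:
   hours course  grade_rank  credits  total
0     21   Hist         231        2    233
1     17   Chem         249        6    255
2      8   Chem          66        6     72
3     37   Hist          42        2     44
4      9   Phys         208        2    210
5     17   Phys         250        2    252
add column total_plus_5 = t['total'] + 5:
   hours course  grade_rank  credits  total  total_plus_5
0     21   Hist         231        2    233           238
1     17   Chem         249        6    255           260
2      8   Chem          66        6     72            77
3     37   Hist          42        2     44            49
4      9   Phys         208        2    210           215
5     17   Phys         250        2    252           257
So sum() = 1096.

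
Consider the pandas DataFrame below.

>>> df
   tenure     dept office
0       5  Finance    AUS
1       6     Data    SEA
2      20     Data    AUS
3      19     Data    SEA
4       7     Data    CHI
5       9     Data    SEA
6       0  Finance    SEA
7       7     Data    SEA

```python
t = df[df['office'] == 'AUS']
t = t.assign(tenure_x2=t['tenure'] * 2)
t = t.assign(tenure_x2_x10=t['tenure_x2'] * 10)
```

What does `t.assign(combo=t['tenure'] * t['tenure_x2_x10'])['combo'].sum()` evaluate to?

filter rows where office == 'AUS':
   tenure     dept office
0       5  Finance    AUS
2      20     Data    AUS
add column tenure_x2 = t['tenure'] * 2:
   tenure     dept office  tenure_x2
0       5  Finance    AUS         10
2      20     Data    AUS         40
add column tenure_x2_x10 = t['tenure_x2'] * 10:
   tenure     dept office  tenure_x2  tenure_x2_x10
0       5  Finance    AUS         10            100
2      20     Data    AUS         40            400
add column combo = t['tenure'] * t['tenure_x2_x10']:
   tenure     dept office  tenure_x2  tenure_x2_x10  combo
0       5  Finance    AUS         10            100    500
2      20     Data    AUS         40            400   8000
Finally, sum of column 'combo' = 8500.

8500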